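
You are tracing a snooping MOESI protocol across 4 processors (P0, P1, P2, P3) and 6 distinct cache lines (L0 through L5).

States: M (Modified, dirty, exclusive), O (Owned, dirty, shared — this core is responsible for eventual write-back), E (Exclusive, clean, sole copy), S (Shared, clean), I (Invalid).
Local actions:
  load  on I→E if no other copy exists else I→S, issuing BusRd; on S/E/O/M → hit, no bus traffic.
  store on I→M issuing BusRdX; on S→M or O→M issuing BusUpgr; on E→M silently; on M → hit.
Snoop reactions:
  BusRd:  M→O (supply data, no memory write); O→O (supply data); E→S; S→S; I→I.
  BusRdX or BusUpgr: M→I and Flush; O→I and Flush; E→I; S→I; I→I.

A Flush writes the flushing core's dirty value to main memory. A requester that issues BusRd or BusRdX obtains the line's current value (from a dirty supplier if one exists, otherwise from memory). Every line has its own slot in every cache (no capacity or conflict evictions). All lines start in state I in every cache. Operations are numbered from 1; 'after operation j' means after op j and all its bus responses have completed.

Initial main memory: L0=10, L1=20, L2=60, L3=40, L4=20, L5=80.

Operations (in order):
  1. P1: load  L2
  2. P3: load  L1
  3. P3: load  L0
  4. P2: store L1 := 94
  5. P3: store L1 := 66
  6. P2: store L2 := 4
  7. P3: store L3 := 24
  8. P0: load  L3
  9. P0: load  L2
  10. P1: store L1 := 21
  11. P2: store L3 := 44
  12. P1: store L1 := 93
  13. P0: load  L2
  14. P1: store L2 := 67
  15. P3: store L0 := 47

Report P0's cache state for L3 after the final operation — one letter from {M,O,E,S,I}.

step 1: P1: load  L2  ⟶  IEII  (L2)  txn=BusRd  M[L2]=60
step 2: P3: load  L1  ⟶  IIIE  (L1)  txn=BusRd  M[L1]=20
step 3: P3: load  L0  ⟶  IIIE  (L0)  txn=BusRd  M[L0]=10
step 4: P2: store L1 := 94  ⟶  IIMI  (L1)  txn=BusRdX  M[L1]=20
step 5: P3: store L1 := 66  ⟶  IIIM  (L1)  txn=BusRdX+Flush  M[L1]=94
step 6: P2: store L2 := 4  ⟶  IIMI  (L2)  txn=BusRdX  M[L2]=60
step 7: P3: store L3 := 24  ⟶  IIIM  (L3)  txn=BusRdX  M[L3]=40
step 8: P0: load  L3  ⟶  SIIO  (L3)  txn=BusRd  M[L3]=40
step 9: P0: load  L2  ⟶  SIOI  (L2)  txn=BusRd  M[L2]=60
step 10: P1: store L1 := 21  ⟶  IMII  (L1)  txn=BusRdX+Flush  M[L1]=66
step 11: P2: store L3 := 44  ⟶  IIMI  (L3)  txn=BusRdX+Flush  M[L3]=24
step 12: P1: store L1 := 93  ⟶  IMII  (L1)  txn=∅  M[L1]=66
step 13: P0: load  L2  ⟶  SIOI  (L2)  txn=∅  M[L2]=60
step 14: P1: store L2 := 67  ⟶  IMII  (L2)  txn=BusRdX+Flush  M[L2]=4
step 15: P3: store L0 := 47  ⟶  IIIM  (L0)  txn=∅  M[L0]=10

state = I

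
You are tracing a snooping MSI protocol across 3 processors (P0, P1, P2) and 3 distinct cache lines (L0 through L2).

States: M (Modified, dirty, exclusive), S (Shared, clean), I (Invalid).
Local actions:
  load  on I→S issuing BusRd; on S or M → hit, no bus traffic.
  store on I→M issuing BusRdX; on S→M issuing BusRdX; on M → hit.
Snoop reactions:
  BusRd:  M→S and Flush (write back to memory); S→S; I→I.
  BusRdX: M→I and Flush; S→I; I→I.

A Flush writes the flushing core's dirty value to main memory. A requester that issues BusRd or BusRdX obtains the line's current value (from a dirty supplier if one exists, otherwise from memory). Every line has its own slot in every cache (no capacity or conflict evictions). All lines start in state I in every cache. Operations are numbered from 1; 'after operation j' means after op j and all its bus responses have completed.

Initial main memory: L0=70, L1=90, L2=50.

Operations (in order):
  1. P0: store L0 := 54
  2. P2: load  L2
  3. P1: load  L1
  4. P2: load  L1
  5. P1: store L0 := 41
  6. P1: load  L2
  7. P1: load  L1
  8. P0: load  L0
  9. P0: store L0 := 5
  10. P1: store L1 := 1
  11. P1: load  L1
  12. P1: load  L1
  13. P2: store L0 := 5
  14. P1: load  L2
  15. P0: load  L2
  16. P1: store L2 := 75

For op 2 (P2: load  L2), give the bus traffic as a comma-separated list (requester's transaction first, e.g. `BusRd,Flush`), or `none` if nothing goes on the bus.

bus = BusRd

  op1 P0: store L0 := 54 → M/I/I on L0; bus BusRdX; mem=70
  op2 P2: load  L2 → I/I/S on L2; bus BusRd; mem=50
  op3 P1: load  L1 → I/S/I on L1; bus BusRd; mem=90
  op4 P2: load  L1 → I/S/S on L1; bus BusRd; mem=90
  op5 P1: store L0 := 41 → I/M/I on L0; bus BusRdX Flush; mem=54
  op6 P1: load  L2 → I/S/S on L2; bus BusRd; mem=50
  op7 P1: load  L1 → I/S/S on L1; bus (none); mem=90
  op8 P0: load  L0 → S/S/I on L0; bus BusRd Flush; mem=41
  op9 P0: store L0 := 5 → M/I/I on L0; bus BusRdX; mem=41
  op10 P1: store L1 := 1 → I/M/I on L1; bus BusRdX; mem=90
  op11 P1: load  L1 → I/M/I on L1; bus (none); mem=90
  op12 P1: load  L1 → I/M/I on L1; bus (none); mem=90
  op13 P2: store L0 := 5 → I/I/M on L0; bus BusRdX Flush; mem=5
  op14 P1: load  L2 → I/S/S on L2; bus (none); mem=50
  op15 P0: load  L2 → S/S/S on L2; bus BusRd; mem=50
  op16 P1: store L2 := 75 → I/M/I on L2; bus BusRdX; mem=50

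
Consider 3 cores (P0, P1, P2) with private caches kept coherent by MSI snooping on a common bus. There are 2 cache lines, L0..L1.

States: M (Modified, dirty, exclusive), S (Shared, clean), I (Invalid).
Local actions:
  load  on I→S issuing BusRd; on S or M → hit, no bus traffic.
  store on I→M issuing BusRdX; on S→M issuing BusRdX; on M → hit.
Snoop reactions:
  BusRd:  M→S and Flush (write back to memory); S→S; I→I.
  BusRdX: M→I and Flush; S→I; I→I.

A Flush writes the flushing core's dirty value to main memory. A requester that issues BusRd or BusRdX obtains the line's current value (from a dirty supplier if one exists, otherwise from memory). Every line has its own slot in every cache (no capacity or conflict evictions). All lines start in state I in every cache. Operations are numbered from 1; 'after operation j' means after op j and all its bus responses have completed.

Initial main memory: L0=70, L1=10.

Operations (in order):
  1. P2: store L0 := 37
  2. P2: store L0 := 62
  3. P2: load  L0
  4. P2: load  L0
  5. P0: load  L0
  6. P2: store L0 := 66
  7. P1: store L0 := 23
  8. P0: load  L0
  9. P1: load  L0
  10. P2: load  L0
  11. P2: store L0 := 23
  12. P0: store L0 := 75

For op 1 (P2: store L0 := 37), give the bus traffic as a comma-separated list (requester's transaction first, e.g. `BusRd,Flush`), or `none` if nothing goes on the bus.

[1] P2: store L0 := 37 | P0:I, P1:I, P2:M(37) | bus: BusRdX
[2] P2: store L0 := 62 | P0:I, P1:I, P2:M(62) | bus: none
[3] P2: load  L0 | P0:I, P1:I, P2:M(62) | bus: none
[4] P2: load  L0 | P0:I, P1:I, P2:M(62) | bus: none
[5] P0: load  L0 | P0:S(62), P1:I, P2:S(62) | bus: BusRd,Flush
[6] P2: store L0 := 66 | P0:I, P1:I, P2:M(66) | bus: BusRdX
[7] P1: store L0 := 23 | P0:I, P1:M(23), P2:I | bus: BusRdX,Flush
[8] P0: load  L0 | P0:S(23), P1:S(23), P2:I | bus: BusRd,Flush
[9] P1: load  L0 | P0:S(23), P1:S(23), P2:I | bus: none
[10] P2: load  L0 | P0:S(23), P1:S(23), P2:S(23) | bus: BusRd
[11] P2: store L0 := 23 | P0:I, P1:I, P2:M(23) | bus: BusRdX
[12] P0: store L0 := 75 | P0:M(75), P1:I, P2:I | bus: BusRdX,Flush

bus = BusRdX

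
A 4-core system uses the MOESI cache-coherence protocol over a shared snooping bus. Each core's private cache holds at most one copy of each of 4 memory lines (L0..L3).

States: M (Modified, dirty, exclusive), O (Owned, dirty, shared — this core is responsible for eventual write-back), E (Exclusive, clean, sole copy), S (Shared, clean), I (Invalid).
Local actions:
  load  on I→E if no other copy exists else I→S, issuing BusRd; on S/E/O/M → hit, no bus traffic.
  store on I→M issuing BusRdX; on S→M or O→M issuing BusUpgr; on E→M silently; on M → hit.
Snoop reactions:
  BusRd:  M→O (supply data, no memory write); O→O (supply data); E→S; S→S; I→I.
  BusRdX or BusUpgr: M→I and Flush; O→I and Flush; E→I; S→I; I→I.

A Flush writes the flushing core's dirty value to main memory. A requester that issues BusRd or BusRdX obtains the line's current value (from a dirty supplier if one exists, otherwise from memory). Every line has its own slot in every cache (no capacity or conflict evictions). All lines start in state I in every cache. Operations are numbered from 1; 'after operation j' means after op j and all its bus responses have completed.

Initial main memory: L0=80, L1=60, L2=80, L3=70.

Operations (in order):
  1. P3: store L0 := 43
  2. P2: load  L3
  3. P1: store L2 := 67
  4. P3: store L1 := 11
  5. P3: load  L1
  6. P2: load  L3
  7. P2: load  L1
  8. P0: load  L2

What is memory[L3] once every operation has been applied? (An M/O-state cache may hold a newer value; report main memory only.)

[1] P3: store L0 := 43 | P0:I, P1:I, P2:I, P3:M(43) | bus: BusRdX
[2] P2: load  L3 | P0:I, P1:I, P2:E(70), P3:I | bus: BusRd
[3] P1: store L2 := 67 | P0:I, P1:M(67), P2:I, P3:I | bus: BusRdX
[4] P3: store L1 := 11 | P0:I, P1:I, P2:I, P3:M(11) | bus: BusRdX
[5] P3: load  L1 | P0:I, P1:I, P2:I, P3:M(11) | bus: none
[6] P2: load  L3 | P0:I, P1:I, P2:E(70), P3:I | bus: none
[7] P2: load  L1 | P0:I, P1:I, P2:S(11), P3:O(11) | bus: BusRd
[8] P0: load  L2 | P0:S(67), P1:O(67), P2:I, P3:I | bus: BusRd

memory[L3] = 70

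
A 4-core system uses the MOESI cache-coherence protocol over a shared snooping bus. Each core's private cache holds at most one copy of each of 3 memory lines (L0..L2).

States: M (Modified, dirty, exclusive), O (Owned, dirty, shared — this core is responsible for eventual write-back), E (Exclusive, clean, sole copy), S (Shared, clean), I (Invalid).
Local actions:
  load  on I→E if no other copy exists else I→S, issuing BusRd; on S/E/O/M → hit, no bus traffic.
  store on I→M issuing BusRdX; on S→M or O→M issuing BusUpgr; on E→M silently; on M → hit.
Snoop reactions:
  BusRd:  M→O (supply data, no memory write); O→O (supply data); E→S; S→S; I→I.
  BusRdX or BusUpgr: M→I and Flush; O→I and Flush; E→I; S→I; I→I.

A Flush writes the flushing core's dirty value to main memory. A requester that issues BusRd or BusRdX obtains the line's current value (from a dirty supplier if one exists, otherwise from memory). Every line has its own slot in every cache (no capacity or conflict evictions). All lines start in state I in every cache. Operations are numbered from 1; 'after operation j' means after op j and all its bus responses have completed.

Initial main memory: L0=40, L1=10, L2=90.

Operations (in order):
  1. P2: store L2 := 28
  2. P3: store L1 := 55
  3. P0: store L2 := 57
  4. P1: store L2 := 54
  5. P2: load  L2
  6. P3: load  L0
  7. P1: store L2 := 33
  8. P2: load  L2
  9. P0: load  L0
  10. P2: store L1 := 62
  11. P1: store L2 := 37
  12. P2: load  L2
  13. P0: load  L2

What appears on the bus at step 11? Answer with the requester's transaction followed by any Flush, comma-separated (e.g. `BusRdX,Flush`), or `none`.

bus = BusUpgr

step 1: P2: store L2 := 28  ⟶  IIMI  (L2)  txn=BusRdX  M[L2]=90
step 2: P3: store L1 := 55  ⟶  IIIM  (L1)  txn=BusRdX  M[L1]=10
step 3: P0: store L2 := 57  ⟶  MIII  (L2)  txn=BusRdX+Flush  M[L2]=28
step 4: P1: store L2 := 54  ⟶  IMII  (L2)  txn=BusRdX+Flush  M[L2]=57
step 5: P2: load  L2  ⟶  IOSI  (L2)  txn=BusRd  M[L2]=57
step 6: P3: load  L0  ⟶  IIIE  (L0)  txn=BusRd  M[L0]=40
step 7: P1: store L2 := 33  ⟶  IMII  (L2)  txn=BusUpgr  M[L2]=57
step 8: P2: load  L2  ⟶  IOSI  (L2)  txn=BusRd  M[L2]=57
step 9: P0: load  L0  ⟶  SIIS  (L0)  txn=BusRd  M[L0]=40
step 10: P2: store L1 := 62  ⟶  IIMI  (L1)  txn=BusRdX+Flush  M[L1]=55
step 11: P1: store L2 := 37  ⟶  IMII  (L2)  txn=BusUpgr  M[L2]=57
step 12: P2: load  L2  ⟶  IOSI  (L2)  txn=BusRd  M[L2]=57
step 13: P0: load  L2  ⟶  SOSI  (L2)  txn=BusRd  M[L2]=57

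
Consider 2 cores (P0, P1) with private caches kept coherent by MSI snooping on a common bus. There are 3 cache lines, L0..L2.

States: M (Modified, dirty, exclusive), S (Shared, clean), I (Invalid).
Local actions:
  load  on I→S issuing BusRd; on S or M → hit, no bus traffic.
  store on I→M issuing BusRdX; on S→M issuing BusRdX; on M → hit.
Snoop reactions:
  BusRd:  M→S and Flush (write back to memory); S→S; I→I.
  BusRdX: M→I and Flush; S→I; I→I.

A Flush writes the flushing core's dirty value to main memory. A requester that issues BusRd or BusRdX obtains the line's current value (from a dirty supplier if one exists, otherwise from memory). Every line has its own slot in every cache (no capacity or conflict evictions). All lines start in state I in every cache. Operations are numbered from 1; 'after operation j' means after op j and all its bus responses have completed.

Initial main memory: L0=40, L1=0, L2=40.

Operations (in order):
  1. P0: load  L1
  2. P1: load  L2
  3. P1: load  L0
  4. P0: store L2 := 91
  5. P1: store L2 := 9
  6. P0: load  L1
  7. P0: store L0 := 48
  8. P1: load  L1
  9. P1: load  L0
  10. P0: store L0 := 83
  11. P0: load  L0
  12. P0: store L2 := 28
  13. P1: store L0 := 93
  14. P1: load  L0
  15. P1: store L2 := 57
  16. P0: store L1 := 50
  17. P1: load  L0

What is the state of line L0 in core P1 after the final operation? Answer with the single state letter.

state = M

step 1: P0: load  L1  ⟶  SI  (L1)  txn=BusRd  M[L1]=0
step 2: P1: load  L2  ⟶  IS  (L2)  txn=BusRd  M[L2]=40
step 3: P1: load  L0  ⟶  IS  (L0)  txn=BusRd  M[L0]=40
step 4: P0: store L2 := 91  ⟶  MI  (L2)  txn=BusRdX  M[L2]=40
step 5: P1: store L2 := 9  ⟶  IM  (L2)  txn=BusRdX+Flush  M[L2]=91
step 6: P0: load  L1  ⟶  SI  (L1)  txn=∅  M[L1]=0
step 7: P0: store L0 := 48  ⟶  MI  (L0)  txn=BusRdX  M[L0]=40
step 8: P1: load  L1  ⟶  SS  (L1)  txn=BusRd  M[L1]=0
step 9: P1: load  L0  ⟶  SS  (L0)  txn=BusRd+Flush  M[L0]=48
step 10: P0: store L0 := 83  ⟶  MI  (L0)  txn=BusRdX  M[L0]=48
step 11: P0: load  L0  ⟶  MI  (L0)  txn=∅  M[L0]=48
step 12: P0: store L2 := 28  ⟶  MI  (L2)  txn=BusRdX+Flush  M[L2]=9
step 13: P1: store L0 := 93  ⟶  IM  (L0)  txn=BusRdX+Flush  M[L0]=83
step 14: P1: load  L0  ⟶  IM  (L0)  txn=∅  M[L0]=83
step 15: P1: store L2 := 57  ⟶  IM  (L2)  txn=BusRdX+Flush  M[L2]=28
step 16: P0: store L1 := 50  ⟶  MI  (L1)  txn=BusRdX  M[L1]=0
step 17: P1: load  L0  ⟶  IM  (L0)  txn=∅  M[L0]=83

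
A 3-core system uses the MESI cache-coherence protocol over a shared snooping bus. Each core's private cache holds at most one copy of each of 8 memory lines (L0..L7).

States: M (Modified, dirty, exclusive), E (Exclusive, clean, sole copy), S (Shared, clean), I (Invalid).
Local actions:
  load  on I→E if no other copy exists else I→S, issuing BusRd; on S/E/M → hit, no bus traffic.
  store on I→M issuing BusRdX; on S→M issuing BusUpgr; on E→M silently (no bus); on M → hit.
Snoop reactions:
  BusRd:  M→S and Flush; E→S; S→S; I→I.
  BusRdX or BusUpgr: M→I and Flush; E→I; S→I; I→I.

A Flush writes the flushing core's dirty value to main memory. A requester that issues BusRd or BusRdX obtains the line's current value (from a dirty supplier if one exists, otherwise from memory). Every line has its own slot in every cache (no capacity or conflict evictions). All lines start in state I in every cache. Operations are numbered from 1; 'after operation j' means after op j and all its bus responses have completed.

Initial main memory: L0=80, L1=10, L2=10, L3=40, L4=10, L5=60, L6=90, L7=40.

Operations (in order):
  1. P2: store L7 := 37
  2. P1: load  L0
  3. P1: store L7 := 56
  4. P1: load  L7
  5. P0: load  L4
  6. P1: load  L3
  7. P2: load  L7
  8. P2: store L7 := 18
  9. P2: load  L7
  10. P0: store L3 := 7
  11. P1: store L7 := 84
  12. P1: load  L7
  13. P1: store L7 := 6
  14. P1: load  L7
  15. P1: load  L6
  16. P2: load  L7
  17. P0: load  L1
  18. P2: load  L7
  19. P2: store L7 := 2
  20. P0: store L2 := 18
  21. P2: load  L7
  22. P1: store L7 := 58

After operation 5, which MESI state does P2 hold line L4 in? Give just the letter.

state = I

  op1 P2: store L7 := 37 → I/I/M on L7; bus BusRdX; mem=40
  op2 P1: load  L0 → I/E/I on L0; bus BusRd; mem=80
  op3 P1: store L7 := 56 → I/M/I on L7; bus BusRdX Flush; mem=37
  op4 P1: load  L7 → I/M/I on L7; bus (none); mem=37
  op5 P0: load  L4 → E/I/I on L4; bus BusRd; mem=10
  op6 P1: load  L3 → I/E/I on L3; bus BusRd; mem=40
  op7 P2: load  L7 → I/S/S on L7; bus BusRd Flush; mem=56
  op8 P2: store L7 := 18 → I/I/M on L7; bus BusUpgr; mem=56
  op9 P2: load  L7 → I/I/M on L7; bus (none); mem=56
  op10 P0: store L3 := 7 → M/I/I on L3; bus BusRdX; mem=40
  op11 P1: store L7 := 84 → I/M/I on L7; bus BusRdX Flush; mem=18
  op12 P1: load  L7 → I/M/I on L7; bus (none); mem=18
  op13 P1: store L7 := 6 → I/M/I on L7; bus (none); mem=18
  op14 P1: load  L7 → I/M/I on L7; bus (none); mem=18
  op15 P1: load  L6 → I/E/I on L6; bus BusRd; mem=90
  op16 P2: load  L7 → I/S/S on L7; bus BusRd Flush; mem=6
  op17 P0: load  L1 → E/I/I on L1; bus BusRd; mem=10
  op18 P2: load  L7 → I/S/S on L7; bus (none); mem=6
  op19 P2: store L7 := 2 → I/I/M on L7; bus BusUpgr; mem=6
  op20 P0: store L2 := 18 → M/I/I on L2; bus BusRdX; mem=10
  op21 P2: load  L7 → I/I/M on L7; bus (none); mem=6
  op22 P1: store L7 := 58 → I/M/I on L7; bus BusRdX Flush; mem=2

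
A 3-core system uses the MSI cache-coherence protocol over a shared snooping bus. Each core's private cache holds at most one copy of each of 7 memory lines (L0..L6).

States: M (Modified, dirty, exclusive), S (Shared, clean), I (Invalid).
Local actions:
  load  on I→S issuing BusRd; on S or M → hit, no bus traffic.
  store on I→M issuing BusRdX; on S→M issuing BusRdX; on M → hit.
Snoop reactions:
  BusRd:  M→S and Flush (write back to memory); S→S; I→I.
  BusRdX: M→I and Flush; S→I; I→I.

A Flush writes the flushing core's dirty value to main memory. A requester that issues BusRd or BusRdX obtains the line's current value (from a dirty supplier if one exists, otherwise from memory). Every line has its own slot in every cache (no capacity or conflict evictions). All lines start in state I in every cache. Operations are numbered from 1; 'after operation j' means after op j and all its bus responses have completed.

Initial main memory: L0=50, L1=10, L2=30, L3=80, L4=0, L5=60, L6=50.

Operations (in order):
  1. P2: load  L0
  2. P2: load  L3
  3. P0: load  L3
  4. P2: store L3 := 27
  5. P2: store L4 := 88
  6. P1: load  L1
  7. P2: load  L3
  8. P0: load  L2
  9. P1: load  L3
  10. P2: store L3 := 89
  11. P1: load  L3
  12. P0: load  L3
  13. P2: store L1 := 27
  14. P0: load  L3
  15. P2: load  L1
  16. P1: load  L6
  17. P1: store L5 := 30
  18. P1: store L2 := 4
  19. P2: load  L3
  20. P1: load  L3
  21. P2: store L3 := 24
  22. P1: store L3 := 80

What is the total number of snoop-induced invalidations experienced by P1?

invalidations = 3

[1] P2: load  L0 | P0:I, P1:I, P2:S(50) | bus: BusRd
[2] P2: load  L3 | P0:I, P1:I, P2:S(80) | bus: BusRd
[3] P0: load  L3 | P0:S(80), P1:I, P2:S(80) | bus: BusRd
[4] P2: store L3 := 27 | P0:I, P1:I, P2:M(27) | bus: BusRdX
[5] P2: store L4 := 88 | P0:I, P1:I, P2:M(88) | bus: BusRdX
[6] P1: load  L1 | P0:I, P1:S(10), P2:I | bus: BusRd
[7] P2: load  L3 | P0:I, P1:I, P2:M(27) | bus: none
[8] P0: load  L2 | P0:S(30), P1:I, P2:I | bus: BusRd
[9] P1: load  L3 | P0:I, P1:S(27), P2:S(27) | bus: BusRd,Flush
[10] P2: store L3 := 89 | P0:I, P1:I, P2:M(89) | bus: BusRdX
[11] P1: load  L3 | P0:I, P1:S(89), P2:S(89) | bus: BusRd,Flush
[12] P0: load  L3 | P0:S(89), P1:S(89), P2:S(89) | bus: BusRd
[13] P2: store L1 := 27 | P0:I, P1:I, P2:M(27) | bus: BusRdX
[14] P0: load  L3 | P0:S(89), P1:S(89), P2:S(89) | bus: none
[15] P2: load  L1 | P0:I, P1:I, P2:M(27) | bus: none
[16] P1: load  L6 | P0:I, P1:S(50), P2:I | bus: BusRd
[17] P1: store L5 := 30 | P0:I, P1:M(30), P2:I | bus: BusRdX
[18] P1: store L2 := 4 | P0:I, P1:M(4), P2:I | bus: BusRdX
[19] P2: load  L3 | P0:S(89), P1:S(89), P2:S(89) | bus: none
[20] P1: load  L3 | P0:S(89), P1:S(89), P2:S(89) | bus: none
[21] P2: store L3 := 24 | P0:I, P1:I, P2:M(24) | bus: BusRdX
[22] P1: store L3 := 80 | P0:I, P1:M(80), P2:I | bus: BusRdX,Flush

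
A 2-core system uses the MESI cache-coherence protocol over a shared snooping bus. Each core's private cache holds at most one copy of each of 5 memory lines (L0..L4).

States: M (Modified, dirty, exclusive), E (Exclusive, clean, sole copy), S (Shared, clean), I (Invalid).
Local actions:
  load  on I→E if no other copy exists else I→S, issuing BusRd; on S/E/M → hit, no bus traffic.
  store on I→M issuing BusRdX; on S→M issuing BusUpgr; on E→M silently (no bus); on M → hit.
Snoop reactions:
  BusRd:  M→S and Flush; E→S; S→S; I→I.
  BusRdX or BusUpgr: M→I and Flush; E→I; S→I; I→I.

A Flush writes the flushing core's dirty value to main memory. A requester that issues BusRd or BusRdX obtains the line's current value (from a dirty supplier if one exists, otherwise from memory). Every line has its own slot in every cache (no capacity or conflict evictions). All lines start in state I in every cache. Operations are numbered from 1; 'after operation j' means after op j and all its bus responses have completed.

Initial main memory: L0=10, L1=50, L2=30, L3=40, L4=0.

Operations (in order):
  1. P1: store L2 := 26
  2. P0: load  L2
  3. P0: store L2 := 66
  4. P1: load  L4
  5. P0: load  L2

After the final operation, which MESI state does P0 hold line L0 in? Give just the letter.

state = I

1. P1: store L2 := 26  bus=[BusRdX]  L2: P0=I P1=M  mem[L2]=30
2. P0: load  L2  bus=[BusRd,Flush]  L2: P0=S P1=S  mem[L2]=26
3. P0: store L2 := 66  bus=[BusUpgr]  L2: P0=M P1=I  mem[L2]=26
4. P1: load  L4  bus=[BusRd]  L4: P0=I P1=E  mem[L4]=0
5. P0: load  L2  bus=[-]  L2: P0=M P1=I  mem[L2]=26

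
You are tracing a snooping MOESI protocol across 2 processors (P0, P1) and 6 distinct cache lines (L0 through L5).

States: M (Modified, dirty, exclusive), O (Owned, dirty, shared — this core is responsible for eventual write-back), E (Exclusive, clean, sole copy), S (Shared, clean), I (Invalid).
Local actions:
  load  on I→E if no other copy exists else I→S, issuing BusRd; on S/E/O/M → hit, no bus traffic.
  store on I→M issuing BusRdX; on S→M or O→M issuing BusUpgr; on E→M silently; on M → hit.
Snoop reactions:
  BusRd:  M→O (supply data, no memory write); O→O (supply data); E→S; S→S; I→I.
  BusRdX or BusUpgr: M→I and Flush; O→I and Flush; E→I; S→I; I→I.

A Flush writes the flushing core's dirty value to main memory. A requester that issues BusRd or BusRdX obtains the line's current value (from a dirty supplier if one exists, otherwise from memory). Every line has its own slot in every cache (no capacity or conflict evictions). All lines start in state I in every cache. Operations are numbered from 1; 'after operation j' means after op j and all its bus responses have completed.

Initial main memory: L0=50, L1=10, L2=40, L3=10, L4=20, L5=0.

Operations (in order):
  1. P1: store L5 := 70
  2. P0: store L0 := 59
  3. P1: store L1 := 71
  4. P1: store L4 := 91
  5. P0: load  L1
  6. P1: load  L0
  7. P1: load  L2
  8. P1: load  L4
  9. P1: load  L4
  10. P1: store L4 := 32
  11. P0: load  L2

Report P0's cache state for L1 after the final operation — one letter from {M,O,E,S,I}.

state = S

step 1: P1: store L5 := 70  ⟶  IM  (L5)  txn=BusRdX  M[L5]=0
step 2: P0: store L0 := 59  ⟶  MI  (L0)  txn=BusRdX  M[L0]=50
step 3: P1: store L1 := 71  ⟶  IM  (L1)  txn=BusRdX  M[L1]=10
step 4: P1: store L4 := 91  ⟶  IM  (L4)  txn=BusRdX  M[L4]=20
step 5: P0: load  L1  ⟶  SO  (L1)  txn=BusRd  M[L1]=10
step 6: P1: load  L0  ⟶  OS  (L0)  txn=BusRd  M[L0]=50
step 7: P1: load  L2  ⟶  IE  (L2)  txn=BusRd  M[L2]=40
step 8: P1: load  L4  ⟶  IM  (L4)  txn=∅  M[L4]=20
step 9: P1: load  L4  ⟶  IM  (L4)  txn=∅  M[L4]=20
step 10: P1: store L4 := 32  ⟶  IM  (L4)  txn=∅  M[L4]=20
step 11: P0: load  L2  ⟶  SS  (L2)  txn=BusRd  M[L2]=40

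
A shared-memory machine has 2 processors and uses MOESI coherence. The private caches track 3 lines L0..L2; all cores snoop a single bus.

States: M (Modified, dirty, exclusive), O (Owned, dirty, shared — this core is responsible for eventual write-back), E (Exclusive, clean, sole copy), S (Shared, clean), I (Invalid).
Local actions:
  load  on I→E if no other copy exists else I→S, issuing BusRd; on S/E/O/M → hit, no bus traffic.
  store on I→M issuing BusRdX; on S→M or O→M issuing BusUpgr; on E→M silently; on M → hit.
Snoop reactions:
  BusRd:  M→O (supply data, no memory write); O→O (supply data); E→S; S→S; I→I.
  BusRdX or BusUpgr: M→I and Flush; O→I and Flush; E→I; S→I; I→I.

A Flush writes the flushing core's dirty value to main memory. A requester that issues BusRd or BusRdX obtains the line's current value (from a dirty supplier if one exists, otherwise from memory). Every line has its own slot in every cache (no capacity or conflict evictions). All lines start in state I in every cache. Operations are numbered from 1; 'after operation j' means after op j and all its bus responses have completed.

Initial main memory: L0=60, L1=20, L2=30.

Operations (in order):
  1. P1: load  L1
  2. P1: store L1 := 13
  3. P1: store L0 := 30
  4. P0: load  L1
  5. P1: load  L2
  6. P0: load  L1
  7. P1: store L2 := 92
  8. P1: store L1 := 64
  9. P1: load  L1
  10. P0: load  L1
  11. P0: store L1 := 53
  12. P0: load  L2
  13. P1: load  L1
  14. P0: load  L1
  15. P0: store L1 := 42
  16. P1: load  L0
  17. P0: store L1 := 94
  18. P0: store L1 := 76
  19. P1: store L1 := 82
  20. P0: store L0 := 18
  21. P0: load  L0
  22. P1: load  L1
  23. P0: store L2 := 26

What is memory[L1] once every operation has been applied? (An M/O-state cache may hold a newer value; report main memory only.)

memory[L1] = 76

[1] P1: load  L1 | P0:I, P1:E(20) | bus: BusRd
[2] P1: store L1 := 13 | P0:I, P1:M(13) | bus: none
[3] P1: store L0 := 30 | P0:I, P1:M(30) | bus: BusRdX
[4] P0: load  L1 | P0:S(13), P1:O(13) | bus: BusRd
[5] P1: load  L2 | P0:I, P1:E(30) | bus: BusRd
[6] P0: load  L1 | P0:S(13), P1:O(13) | bus: none
[7] P1: store L2 := 92 | P0:I, P1:M(92) | bus: none
[8] P1: store L1 := 64 | P0:I, P1:M(64) | bus: BusUpgr
[9] P1: load  L1 | P0:I, P1:M(64) | bus: none
[10] P0: load  L1 | P0:S(64), P1:O(64) | bus: BusRd
[11] P0: store L1 := 53 | P0:M(53), P1:I | bus: BusUpgr,Flush
[12] P0: load  L2 | P0:S(92), P1:O(92) | bus: BusRd
[13] P1: load  L1 | P0:O(53), P1:S(53) | bus: BusRd
[14] P0: load  L1 | P0:O(53), P1:S(53) | bus: none
[15] P0: store L1 := 42 | P0:M(42), P1:I | bus: BusUpgr
[16] P1: load  L0 | P0:I, P1:M(30) | bus: none
[17] P0: store L1 := 94 | P0:M(94), P1:I | bus: none
[18] P0: store L1 := 76 | P0:M(76), P1:I | bus: none
[19] P1: store L1 := 82 | P0:I, P1:M(82) | bus: BusRdX,Flush
[20] P0: store L0 := 18 | P0:M(18), P1:I | bus: BusRdX,Flush
[21] P0: load  L0 | P0:M(18), P1:I | bus: none
[22] P1: load  L1 | P0:I, P1:M(82) | bus: none
[23] P0: store L2 := 26 | P0:M(26), P1:I | bus: BusUpgr,Flush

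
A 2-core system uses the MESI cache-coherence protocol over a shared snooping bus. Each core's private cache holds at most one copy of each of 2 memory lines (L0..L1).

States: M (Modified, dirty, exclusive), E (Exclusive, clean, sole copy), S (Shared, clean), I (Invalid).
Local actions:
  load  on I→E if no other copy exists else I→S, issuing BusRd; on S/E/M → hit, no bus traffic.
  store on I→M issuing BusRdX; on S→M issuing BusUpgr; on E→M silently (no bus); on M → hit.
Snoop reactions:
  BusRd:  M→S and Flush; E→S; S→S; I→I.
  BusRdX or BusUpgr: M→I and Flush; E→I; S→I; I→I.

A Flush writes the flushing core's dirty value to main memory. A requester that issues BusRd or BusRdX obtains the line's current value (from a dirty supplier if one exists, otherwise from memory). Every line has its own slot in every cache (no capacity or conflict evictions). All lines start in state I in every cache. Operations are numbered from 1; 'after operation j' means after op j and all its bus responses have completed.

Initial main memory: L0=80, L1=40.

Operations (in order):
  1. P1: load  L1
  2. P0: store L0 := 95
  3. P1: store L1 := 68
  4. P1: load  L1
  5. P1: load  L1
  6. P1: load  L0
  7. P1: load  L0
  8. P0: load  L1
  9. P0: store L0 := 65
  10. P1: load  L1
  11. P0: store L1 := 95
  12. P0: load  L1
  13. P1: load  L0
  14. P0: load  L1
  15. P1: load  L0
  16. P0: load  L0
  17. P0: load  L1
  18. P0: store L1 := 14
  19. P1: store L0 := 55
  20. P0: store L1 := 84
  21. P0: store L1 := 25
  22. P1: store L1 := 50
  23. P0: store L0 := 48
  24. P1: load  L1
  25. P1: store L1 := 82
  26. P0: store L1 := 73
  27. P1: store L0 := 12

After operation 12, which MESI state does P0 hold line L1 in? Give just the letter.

state = M

[1] P1: load  L1 | P0:I, P1:E(40) | bus: BusRd
[2] P0: store L0 := 95 | P0:M(95), P1:I | bus: BusRdX
[3] P1: store L1 := 68 | P0:I, P1:M(68) | bus: none
[4] P1: load  L1 | P0:I, P1:M(68) | bus: none
[5] P1: load  L1 | P0:I, P1:M(68) | bus: none
[6] P1: load  L0 | P0:S(95), P1:S(95) | bus: BusRd,Flush
[7] P1: load  L0 | P0:S(95), P1:S(95) | bus: none
[8] P0: load  L1 | P0:S(68), P1:S(68) | bus: BusRd,Flush
[9] P0: store L0 := 65 | P0:M(65), P1:I | bus: BusUpgr
[10] P1: load  L1 | P0:S(68), P1:S(68) | bus: none
[11] P0: store L1 := 95 | P0:M(95), P1:I | bus: BusUpgr
[12] P0: load  L1 | P0:M(95), P1:I | bus: none
[13] P1: load  L0 | P0:S(65), P1:S(65) | bus: BusRd,Flush
[14] P0: load  L1 | P0:M(95), P1:I | bus: none
[15] P1: load  L0 | P0:S(65), P1:S(65) | bus: none
[16] P0: load  L0 | P0:S(65), P1:S(65) | bus: none
[17] P0: load  L1 | P0:M(95), P1:I | bus: none
[18] P0: store L1 := 14 | P0:M(14), P1:I | bus: none
[19] P1: store L0 := 55 | P0:I, P1:M(55) | bus: BusUpgr
[20] P0: store L1 := 84 | P0:M(84), P1:I | bus: none
[21] P0: store L1 := 25 | P0:M(25), P1:I | bus: none
[22] P1: store L1 := 50 | P0:I, P1:M(50) | bus: BusRdX,Flush
[23] P0: store L0 := 48 | P0:M(48), P1:I | bus: BusRdX,Flush
[24] P1: load  L1 | P0:I, P1:M(50) | bus: none
[25] P1: store L1 := 82 | P0:I, P1:M(82) | bus: none
[26] P0: store L1 := 73 | P0:M(73), P1:I | bus: BusRdX,Flush
[27] P1: store L0 := 12 | P0:I, P1:M(12) | bus: BusRdX,Flush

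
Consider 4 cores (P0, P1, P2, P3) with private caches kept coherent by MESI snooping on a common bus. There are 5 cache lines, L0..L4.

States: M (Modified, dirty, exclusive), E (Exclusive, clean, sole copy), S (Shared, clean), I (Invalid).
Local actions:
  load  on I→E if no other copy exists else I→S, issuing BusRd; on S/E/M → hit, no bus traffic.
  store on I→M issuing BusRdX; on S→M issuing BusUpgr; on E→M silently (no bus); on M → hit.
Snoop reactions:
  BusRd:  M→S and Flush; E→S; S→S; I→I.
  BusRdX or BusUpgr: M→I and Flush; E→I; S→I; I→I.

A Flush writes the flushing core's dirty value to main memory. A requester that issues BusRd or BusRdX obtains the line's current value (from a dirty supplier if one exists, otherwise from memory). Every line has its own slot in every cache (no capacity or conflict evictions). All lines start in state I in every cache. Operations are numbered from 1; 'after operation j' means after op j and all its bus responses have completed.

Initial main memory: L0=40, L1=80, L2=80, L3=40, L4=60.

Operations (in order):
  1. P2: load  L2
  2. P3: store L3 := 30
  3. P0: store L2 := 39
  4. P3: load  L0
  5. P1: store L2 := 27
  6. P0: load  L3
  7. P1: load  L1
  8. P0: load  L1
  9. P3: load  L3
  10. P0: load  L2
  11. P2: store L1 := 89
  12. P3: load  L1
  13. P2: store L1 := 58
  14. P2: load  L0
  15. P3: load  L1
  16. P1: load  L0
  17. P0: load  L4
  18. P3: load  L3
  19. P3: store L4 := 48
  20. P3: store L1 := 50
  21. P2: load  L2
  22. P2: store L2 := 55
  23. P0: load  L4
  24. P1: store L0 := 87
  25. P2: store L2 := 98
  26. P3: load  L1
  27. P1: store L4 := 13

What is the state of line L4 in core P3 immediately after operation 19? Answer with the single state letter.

[1] P2: load  L2 | P0:I, P1:I, P2:E(80), P3:I | bus: BusRd
[2] P3: store L3 := 30 | P0:I, P1:I, P2:I, P3:M(30) | bus: BusRdX
[3] P0: store L2 := 39 | P0:M(39), P1:I, P2:I, P3:I | bus: BusRdX
[4] P3: load  L0 | P0:I, P1:I, P2:I, P3:E(40) | bus: BusRd
[5] P1: store L2 := 27 | P0:I, P1:M(27), P2:I, P3:I | bus: BusRdX,Flush
[6] P0: load  L3 | P0:S(30), P1:I, P2:I, P3:S(30) | bus: BusRd,Flush
[7] P1: load  L1 | P0:I, P1:E(80), P2:I, P3:I | bus: BusRd
[8] P0: load  L1 | P0:S(80), P1:S(80), P2:I, P3:I | bus: BusRd
[9] P3: load  L3 | P0:S(30), P1:I, P2:I, P3:S(30) | bus: none
[10] P0: load  L2 | P0:S(27), P1:S(27), P2:I, P3:I | bus: BusRd,Flush
[11] P2: store L1 := 89 | P0:I, P1:I, P2:M(89), P3:I | bus: BusRdX
[12] P3: load  L1 | P0:I, P1:I, P2:S(89), P3:S(89) | bus: BusRd,Flush
[13] P2: store L1 := 58 | P0:I, P1:I, P2:M(58), P3:I | bus: BusUpgr
[14] P2: load  L0 | P0:I, P1:I, P2:S(40), P3:S(40) | bus: BusRd
[15] P3: load  L1 | P0:I, P1:I, P2:S(58), P3:S(58) | bus: BusRd,Flush
[16] P1: load  L0 | P0:I, P1:S(40), P2:S(40), P3:S(40) | bus: BusRd
[17] P0: load  L4 | P0:E(60), P1:I, P2:I, P3:I | bus: BusRd
[18] P3: load  L3 | P0:S(30), P1:I, P2:I, P3:S(30) | bus: none
[19] P3: store L4 := 48 | P0:I, P1:I, P2:I, P3:M(48) | bus: BusRdX
[20] P3: store L1 := 50 | P0:I, P1:I, P2:I, P3:M(50) | bus: BusUpgr
[21] P2: load  L2 | P0:S(27), P1:S(27), P2:S(27), P3:I | bus: BusRd
[22] P2: store L2 := 55 | P0:I, P1:I, P2:M(55), P3:I | bus: BusUpgr
[23] P0: load  L4 | P0:S(48), P1:I, P2:I, P3:S(48) | bus: BusRd,Flush
[24] P1: store L0 := 87 | P0:I, P1:M(87), P2:I, P3:I | bus: BusUpgr
[25] P2: store L2 := 98 | P0:I, P1:I, P2:M(98), P3:I | bus: none
[26] P3: load  L1 | P0:I, P1:I, P2:I, P3:M(50) | bus: none
[27] P1: store L4 := 13 | P0:I, P1:M(13), P2:I, P3:I | bus: BusRdX

state = M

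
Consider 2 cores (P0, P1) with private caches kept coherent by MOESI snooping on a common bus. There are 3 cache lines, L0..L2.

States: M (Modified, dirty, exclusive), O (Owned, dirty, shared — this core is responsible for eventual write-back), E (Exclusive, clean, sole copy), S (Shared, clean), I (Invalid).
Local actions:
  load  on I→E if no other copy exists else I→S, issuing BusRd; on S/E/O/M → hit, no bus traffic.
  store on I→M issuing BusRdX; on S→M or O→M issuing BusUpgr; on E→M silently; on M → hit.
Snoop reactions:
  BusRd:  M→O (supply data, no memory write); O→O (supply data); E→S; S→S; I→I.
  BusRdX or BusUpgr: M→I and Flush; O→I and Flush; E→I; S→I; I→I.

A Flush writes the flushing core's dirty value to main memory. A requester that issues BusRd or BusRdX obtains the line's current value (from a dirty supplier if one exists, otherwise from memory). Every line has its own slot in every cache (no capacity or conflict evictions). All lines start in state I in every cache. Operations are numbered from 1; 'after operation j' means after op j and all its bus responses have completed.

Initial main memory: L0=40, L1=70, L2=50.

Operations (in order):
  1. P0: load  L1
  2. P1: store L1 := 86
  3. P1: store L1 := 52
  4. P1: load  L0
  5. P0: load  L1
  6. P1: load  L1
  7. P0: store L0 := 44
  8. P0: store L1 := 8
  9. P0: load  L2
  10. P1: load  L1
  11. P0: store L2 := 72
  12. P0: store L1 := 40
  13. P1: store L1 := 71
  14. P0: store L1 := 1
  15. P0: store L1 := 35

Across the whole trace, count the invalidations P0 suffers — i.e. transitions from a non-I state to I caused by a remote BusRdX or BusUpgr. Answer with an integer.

invalidations = 2

step 1: P0: load  L1  ⟶  EI  (L1)  txn=BusRd  M[L1]=70
step 2: P1: store L1 := 86  ⟶  IM  (L1)  txn=BusRdX  M[L1]=70
step 3: P1: store L1 := 52  ⟶  IM  (L1)  txn=∅  M[L1]=70
step 4: P1: load  L0  ⟶  IE  (L0)  txn=BusRd  M[L0]=40
step 5: P0: load  L1  ⟶  SO  (L1)  txn=BusRd  M[L1]=70
step 6: P1: load  L1  ⟶  SO  (L1)  txn=∅  M[L1]=70
step 7: P0: store L0 := 44  ⟶  MI  (L0)  txn=BusRdX  M[L0]=40
step 8: P0: store L1 := 8  ⟶  MI  (L1)  txn=BusUpgr+Flush  M[L1]=52
step 9: P0: load  L2  ⟶  EI  (L2)  txn=BusRd  M[L2]=50
step 10: P1: load  L1  ⟶  OS  (L1)  txn=BusRd  M[L1]=52
step 11: P0: store L2 := 72  ⟶  MI  (L2)  txn=∅  M[L2]=50
step 12: P0: store L1 := 40  ⟶  MI  (L1)  txn=BusUpgr  M[L1]=52
step 13: P1: store L1 := 71  ⟶  IM  (L1)  txn=BusRdX+Flush  M[L1]=40
step 14: P0: store L1 := 1  ⟶  MI  (L1)  txn=BusRdX+Flush  M[L1]=71
step 15: P0: store L1 := 35  ⟶  MI  (L1)  txn=∅  M[L1]=71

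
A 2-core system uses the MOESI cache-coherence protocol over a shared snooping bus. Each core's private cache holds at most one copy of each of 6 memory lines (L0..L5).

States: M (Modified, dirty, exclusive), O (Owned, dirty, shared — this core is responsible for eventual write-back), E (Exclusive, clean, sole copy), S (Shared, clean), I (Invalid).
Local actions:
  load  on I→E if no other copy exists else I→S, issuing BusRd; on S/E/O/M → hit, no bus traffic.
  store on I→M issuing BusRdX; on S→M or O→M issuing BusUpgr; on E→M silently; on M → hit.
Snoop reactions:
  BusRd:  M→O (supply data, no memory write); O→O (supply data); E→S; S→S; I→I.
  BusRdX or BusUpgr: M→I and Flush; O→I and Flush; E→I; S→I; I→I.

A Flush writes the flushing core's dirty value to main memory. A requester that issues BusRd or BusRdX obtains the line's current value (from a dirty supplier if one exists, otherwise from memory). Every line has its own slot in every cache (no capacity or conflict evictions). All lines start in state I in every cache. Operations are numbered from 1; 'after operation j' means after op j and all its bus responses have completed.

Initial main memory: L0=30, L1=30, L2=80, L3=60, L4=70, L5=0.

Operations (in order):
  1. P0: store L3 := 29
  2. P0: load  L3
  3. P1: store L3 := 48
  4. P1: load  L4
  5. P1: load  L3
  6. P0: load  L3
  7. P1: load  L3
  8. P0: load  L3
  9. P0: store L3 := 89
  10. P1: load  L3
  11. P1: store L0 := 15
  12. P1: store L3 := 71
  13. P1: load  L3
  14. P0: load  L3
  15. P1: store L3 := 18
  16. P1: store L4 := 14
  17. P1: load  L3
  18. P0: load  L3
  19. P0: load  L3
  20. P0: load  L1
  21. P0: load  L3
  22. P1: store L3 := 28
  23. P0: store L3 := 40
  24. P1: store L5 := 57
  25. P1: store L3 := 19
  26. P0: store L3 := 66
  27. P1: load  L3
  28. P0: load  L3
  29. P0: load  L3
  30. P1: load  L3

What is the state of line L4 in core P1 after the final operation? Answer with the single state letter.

step 1: P0: store L3 := 29  ⟶  MI  (L3)  txn=BusRdX  M[L3]=60
step 2: P0: load  L3  ⟶  MI  (L3)  txn=∅  M[L3]=60
step 3: P1: store L3 := 48  ⟶  IM  (L3)  txn=BusRdX+Flush  M[L3]=29
step 4: P1: load  L4  ⟶  IE  (L4)  txn=BusRd  M[L4]=70
step 5: P1: load  L3  ⟶  IM  (L3)  txn=∅  M[L3]=29
step 6: P0: load  L3  ⟶  SO  (L3)  txn=BusRd  M[L3]=29
step 7: P1: load  L3  ⟶  SO  (L3)  txn=∅  M[L3]=29
step 8: P0: load  L3  ⟶  SO  (L3)  txn=∅  M[L3]=29
step 9: P0: store L3 := 89  ⟶  MI  (L3)  txn=BusUpgr+Flush  M[L3]=48
step 10: P1: load  L3  ⟶  OS  (L3)  txn=BusRd  M[L3]=48
step 11: P1: store L0 := 15  ⟶  IM  (L0)  txn=BusRdX  M[L0]=30
step 12: P1: store L3 := 71  ⟶  IM  (L3)  txn=BusUpgr+Flush  M[L3]=89
step 13: P1: load  L3  ⟶  IM  (L3)  txn=∅  M[L3]=89
step 14: P0: load  L3  ⟶  SO  (L3)  txn=BusRd  M[L3]=89
step 15: P1: store L3 := 18  ⟶  IM  (L3)  txn=BusUpgr  M[L3]=89
step 16: P1: store L4 := 14  ⟶  IM  (L4)  txn=∅  M[L4]=70
step 17: P1: load  L3  ⟶  IM  (L3)  txn=∅  M[L3]=89
step 18: P0: load  L3  ⟶  SO  (L3)  txn=BusRd  M[L3]=89
step 19: P0: load  L3  ⟶  SO  (L3)  txn=∅  M[L3]=89
step 20: P0: load  L1  ⟶  EI  (L1)  txn=BusRd  M[L1]=30
step 21: P0: load  L3  ⟶  SO  (L3)  txn=∅  M[L3]=89
step 22: P1: store L3 := 28  ⟶  IM  (L3)  txn=BusUpgr  M[L3]=89
step 23: P0: store L3 := 40  ⟶  MI  (L3)  txn=BusRdX+Flush  M[L3]=28
step 24: P1: store L5 := 57  ⟶  IM  (L5)  txn=BusRdX  M[L5]=0
step 25: P1: store L3 := 19  ⟶  IM  (L3)  txn=BusRdX+Flush  M[L3]=40
step 26: P0: store L3 := 66  ⟶  MI  (L3)  txn=BusRdX+Flush  M[L3]=19
step 27: P1: load  L3  ⟶  OS  (L3)  txn=BusRd  M[L3]=19
step 28: P0: load  L3  ⟶  OS  (L3)  txn=∅  M[L3]=19
step 29: P0: load  L3  ⟶  OS  (L3)  txn=∅  M[L3]=19
step 30: P1: load  L3  ⟶  OS  (L3)  txn=∅  M[L3]=19

state = M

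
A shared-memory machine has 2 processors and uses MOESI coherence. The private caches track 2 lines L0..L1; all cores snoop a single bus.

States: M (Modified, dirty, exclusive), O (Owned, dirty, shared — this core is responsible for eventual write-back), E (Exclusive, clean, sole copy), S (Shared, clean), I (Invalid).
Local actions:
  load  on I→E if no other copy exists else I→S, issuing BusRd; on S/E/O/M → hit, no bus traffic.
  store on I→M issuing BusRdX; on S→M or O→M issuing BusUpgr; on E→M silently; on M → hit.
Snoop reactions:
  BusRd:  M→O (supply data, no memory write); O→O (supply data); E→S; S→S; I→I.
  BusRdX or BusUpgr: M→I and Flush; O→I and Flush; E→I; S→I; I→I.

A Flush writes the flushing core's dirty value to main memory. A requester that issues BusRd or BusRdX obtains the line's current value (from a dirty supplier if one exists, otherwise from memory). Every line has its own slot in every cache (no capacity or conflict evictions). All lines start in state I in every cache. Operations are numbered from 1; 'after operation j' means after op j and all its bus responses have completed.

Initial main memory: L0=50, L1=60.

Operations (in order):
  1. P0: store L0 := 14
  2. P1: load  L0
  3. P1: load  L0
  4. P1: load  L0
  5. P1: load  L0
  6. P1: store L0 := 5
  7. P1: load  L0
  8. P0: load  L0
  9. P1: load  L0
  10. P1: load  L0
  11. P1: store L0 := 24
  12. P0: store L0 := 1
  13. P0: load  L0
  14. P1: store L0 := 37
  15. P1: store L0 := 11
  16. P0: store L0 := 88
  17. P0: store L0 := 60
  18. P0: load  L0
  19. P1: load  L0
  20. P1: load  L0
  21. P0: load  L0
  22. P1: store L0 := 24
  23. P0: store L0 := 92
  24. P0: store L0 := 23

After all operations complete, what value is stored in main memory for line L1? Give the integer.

memory[L1] = 60

  op1 P0: store L0 := 14 → M/I on L0; bus BusRdX; mem=50
  op2 P1: load  L0 → O/S on L0; bus BusRd; mem=50
  op3 P1: load  L0 → O/S on L0; bus (none); mem=50
  op4 P1: load  L0 → O/S on L0; bus (none); mem=50
  op5 P1: load  L0 → O/S on L0; bus (none); mem=50
  op6 P1: store L0 := 5 → I/M on L0; bus BusUpgr Flush; mem=14
  op7 P1: load  L0 → I/M on L0; bus (none); mem=14
  op8 P0: load  L0 → S/O on L0; bus BusRd; mem=14
  op9 P1: load  L0 → S/O on L0; bus (none); mem=14
  op10 P1: load  L0 → S/O on L0; bus (none); mem=14
  op11 P1: store L0 := 24 → I/M on L0; bus BusUpgr; mem=14
  op12 P0: store L0 := 1 → M/I on L0; bus BusRdX Flush; mem=24
  op13 P0: load  L0 → M/I on L0; bus (none); mem=24
  op14 P1: store L0 := 37 → I/M on L0; bus BusRdX Flush; mem=1
  op15 P1: store L0 := 11 → I/M on L0; bus (none); mem=1
  op16 P0: store L0 := 88 → M/I on L0; bus BusRdX Flush; mem=11
  op17 P0: store L0 := 60 → M/I on L0; bus (none); mem=11
  op18 P0: load  L0 → M/I on L0; bus (none); mem=11
  op19 P1: load  L0 → O/S on L0; bus BusRd; mem=11
  op20 P1: load  L0 → O/S on L0; bus (none); mem=11
  op21 P0: load  L0 → O/S on L0; bus (none); mem=11
  op22 P1: store L0 := 24 → I/M on L0; bus BusUpgr Flush; mem=60
  op23 P0: store L0 := 92 → M/I on L0; bus BusRdX Flush; mem=24
  op24 P0: store L0 := 23 → M/I on L0; bus (none); mem=24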